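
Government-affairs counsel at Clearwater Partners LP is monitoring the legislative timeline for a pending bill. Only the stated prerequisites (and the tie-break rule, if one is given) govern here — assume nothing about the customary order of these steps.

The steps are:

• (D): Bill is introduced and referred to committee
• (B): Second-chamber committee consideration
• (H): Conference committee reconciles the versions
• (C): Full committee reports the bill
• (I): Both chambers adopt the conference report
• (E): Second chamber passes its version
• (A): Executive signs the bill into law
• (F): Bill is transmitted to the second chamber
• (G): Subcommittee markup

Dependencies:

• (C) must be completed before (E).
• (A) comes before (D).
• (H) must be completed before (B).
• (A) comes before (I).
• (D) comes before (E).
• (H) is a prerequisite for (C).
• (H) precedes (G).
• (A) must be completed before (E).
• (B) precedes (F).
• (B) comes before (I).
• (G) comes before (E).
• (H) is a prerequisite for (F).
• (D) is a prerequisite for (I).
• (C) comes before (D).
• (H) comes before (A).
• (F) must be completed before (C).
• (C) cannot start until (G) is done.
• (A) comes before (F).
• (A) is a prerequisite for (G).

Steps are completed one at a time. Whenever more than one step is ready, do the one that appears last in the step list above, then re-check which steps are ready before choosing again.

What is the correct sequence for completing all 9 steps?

(H) has no prerequisites → (H) first.
(A) and (B) are both available; (A) is listed later → (A).
(G) now also ready, so the ready set is {(G), (B)}; (G) is listed later → (G).
(B) is the only step now ready → (B).
(F) needed (A), (H) and (B), now all done → (F).
(C) is the only step now ready → (C).
Next only (D) has its prerequisites met → (D).
Now (E) and (I) have their prerequisites met. (E) is listed later, so (E) next.
Next only (I) has its prerequisites met → (I).

(H) → (A) → (G) → (B) → (F) → (C) → (D) → (E) → (I)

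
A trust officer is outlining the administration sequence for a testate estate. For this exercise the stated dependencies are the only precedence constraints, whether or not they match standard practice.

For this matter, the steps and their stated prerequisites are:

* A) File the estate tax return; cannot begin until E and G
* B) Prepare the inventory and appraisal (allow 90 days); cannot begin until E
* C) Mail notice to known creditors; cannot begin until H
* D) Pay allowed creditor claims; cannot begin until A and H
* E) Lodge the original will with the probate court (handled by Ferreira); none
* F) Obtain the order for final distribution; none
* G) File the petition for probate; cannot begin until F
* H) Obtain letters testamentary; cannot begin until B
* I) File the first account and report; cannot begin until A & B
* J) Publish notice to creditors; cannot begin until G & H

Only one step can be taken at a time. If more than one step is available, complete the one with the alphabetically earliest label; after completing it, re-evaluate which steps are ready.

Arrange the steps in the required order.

Nothing is required for E and F. E has the earlier label → E first.
Now B and F have their prerequisites met. B has the earlier label, so B next.
H now also ready, so the ready set is {F, H}; F has the earlier label → F.
Ready: G and H. G has the earlier label → G.
A now also ready, so the ready set is {A, H}; A has the earlier label → A.
Now H and I have their prerequisites met. H has the earlier label, so H next.
Now C, D, I and J have their prerequisites met. C has the earlier label, so C next.
Ready: D, I and J. D has the earlier label → D.
I and J are both available; I has the earlier label → I.
J needed G and H, now all done → J.

E → B → F → G → A → H → C → D → I → J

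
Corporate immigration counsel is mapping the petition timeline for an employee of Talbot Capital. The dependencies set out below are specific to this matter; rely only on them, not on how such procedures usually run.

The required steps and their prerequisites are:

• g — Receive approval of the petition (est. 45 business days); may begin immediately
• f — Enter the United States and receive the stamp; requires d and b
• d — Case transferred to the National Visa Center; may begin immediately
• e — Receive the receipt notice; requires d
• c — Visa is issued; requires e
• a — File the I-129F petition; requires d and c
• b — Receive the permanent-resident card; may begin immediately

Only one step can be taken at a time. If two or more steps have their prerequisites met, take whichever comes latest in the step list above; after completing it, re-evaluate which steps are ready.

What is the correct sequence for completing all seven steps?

b → d → e → c → a → f → g

b, d and g have no prerequisites; b is listed later, so b is first.
d and g are both available; d is listed later → d.
e and f now also ready, so the ready set is {e, f, g}; e is listed later → e.
c, f and g are all available; c is listed later → c.
a, f and g are all available; a is listed later → a.
Ready: f and g. f is listed later → f.
Next only g has its prerequisites met → g.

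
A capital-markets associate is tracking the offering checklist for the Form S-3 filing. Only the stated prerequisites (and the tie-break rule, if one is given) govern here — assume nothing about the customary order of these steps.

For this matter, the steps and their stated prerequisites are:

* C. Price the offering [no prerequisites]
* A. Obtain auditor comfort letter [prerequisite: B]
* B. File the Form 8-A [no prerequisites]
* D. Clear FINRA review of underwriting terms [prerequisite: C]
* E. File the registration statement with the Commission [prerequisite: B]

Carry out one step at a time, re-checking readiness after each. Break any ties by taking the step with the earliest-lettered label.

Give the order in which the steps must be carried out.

B → A → C → D → E

B and C have no prerequisites; B has the earlier label, so B is first.
A and E now also ready, so the ready set is {A, C, E}; A has the earlier label → A.
C and E are both available; C has the earlier label → C.
Ready: D and E. D has the earlier label → D.
E needed B, now all done → E.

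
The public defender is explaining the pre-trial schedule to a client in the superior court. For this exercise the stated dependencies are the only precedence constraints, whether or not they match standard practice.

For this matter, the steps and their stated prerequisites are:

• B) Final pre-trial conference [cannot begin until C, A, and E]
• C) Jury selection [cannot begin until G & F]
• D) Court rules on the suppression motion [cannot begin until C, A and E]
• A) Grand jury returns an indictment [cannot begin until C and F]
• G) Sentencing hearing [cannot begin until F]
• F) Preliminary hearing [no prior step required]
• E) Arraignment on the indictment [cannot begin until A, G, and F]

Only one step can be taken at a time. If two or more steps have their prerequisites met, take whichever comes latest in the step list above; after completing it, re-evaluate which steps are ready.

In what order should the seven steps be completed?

F → G → C → A → E → D → B

F has no prerequisites → F first.
G is the only step now ready → G.
C needed F and G, now all done → C.
A needed F and C, now all done → A.
That leaves E as the only ready step → E.
Now D and B have their prerequisites met. D is listed later, so D next.
B is the only step now ready → B.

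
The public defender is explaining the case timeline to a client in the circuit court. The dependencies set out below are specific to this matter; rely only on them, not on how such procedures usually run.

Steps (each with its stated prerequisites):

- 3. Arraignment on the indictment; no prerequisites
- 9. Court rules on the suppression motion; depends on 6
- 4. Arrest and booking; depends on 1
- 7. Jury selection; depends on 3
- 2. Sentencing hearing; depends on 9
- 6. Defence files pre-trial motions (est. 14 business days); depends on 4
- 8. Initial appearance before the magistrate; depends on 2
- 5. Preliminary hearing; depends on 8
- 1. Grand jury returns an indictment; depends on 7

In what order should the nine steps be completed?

3, 7, 1, 4, 6, 9, 2, 8, 5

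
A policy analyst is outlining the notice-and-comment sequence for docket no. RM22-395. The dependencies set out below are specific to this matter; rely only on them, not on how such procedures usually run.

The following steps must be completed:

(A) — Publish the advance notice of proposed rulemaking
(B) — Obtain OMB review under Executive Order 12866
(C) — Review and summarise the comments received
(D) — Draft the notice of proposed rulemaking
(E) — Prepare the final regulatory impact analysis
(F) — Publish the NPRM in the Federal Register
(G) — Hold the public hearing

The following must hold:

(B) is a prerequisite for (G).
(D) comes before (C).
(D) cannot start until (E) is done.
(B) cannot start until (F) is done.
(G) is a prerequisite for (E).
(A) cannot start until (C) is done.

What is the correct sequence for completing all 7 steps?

(F), (B), (G), (E), (D), (C), (A)

(F) is the only step with nothing outstanding, so it goes first.
(B) needed (F), now all done → (B).
(G) needed (B), now all done → (G).
(E) is the only step now ready → (E).
That leaves (D) as the only ready step → (D).
(C) is the only step now ready → (C).
(A) needed (C), now all done → (A).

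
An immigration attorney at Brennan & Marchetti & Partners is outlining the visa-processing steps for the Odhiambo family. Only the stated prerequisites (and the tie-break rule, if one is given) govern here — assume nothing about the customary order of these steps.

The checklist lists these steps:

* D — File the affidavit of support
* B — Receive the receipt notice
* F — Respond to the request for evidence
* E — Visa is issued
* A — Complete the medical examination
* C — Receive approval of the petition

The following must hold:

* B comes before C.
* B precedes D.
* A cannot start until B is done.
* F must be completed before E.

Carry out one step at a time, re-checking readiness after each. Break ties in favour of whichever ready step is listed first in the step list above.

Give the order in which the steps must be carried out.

B, D, F, E, A, C

Nothing is required for B and F. B is listed earlier → B first.
D, F, A and C are all available; D is listed earlier → D.
F, A and C are all available; F is listed earlier → F.
E now also ready, so the ready set is {E, A, C}; E is listed earlier → E.
Ready: A and C. A is listed earlier → A.
Next only C has its prerequisites met → C.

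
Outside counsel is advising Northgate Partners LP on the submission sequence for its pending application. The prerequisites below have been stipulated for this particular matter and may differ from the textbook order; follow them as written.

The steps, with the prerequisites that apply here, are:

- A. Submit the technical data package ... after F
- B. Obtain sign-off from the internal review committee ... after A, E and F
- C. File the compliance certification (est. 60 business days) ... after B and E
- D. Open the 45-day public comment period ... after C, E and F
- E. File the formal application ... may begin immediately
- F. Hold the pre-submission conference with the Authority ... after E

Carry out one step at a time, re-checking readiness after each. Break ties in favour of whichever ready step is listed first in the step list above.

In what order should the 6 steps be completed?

E has no prerequisites → E first.
F is the only step now ready → F.
A needed F, now all done → A.
Next only B has its prerequisites met → B.
C needed B and E, now all done → C.
D is the only step now ready → D.

E, F, A, B, C, D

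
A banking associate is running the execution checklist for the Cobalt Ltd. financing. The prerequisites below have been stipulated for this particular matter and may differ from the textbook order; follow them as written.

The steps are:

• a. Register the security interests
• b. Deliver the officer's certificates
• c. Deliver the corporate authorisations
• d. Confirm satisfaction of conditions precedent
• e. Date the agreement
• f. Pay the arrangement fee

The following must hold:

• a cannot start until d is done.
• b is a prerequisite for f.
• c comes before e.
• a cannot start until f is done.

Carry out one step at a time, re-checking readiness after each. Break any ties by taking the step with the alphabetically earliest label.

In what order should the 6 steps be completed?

b → c → d → e → f → a

Nothing is required for b, c and d. b has the earlier label → b first.
Ready: c, d and f. c has the earlier label → c.
Ready: d, e and f. d has the earlier label → d.
e and f are both available; e has the earlier label → e.
f needed b, now all done → f.
a needed d and f, now all done → a.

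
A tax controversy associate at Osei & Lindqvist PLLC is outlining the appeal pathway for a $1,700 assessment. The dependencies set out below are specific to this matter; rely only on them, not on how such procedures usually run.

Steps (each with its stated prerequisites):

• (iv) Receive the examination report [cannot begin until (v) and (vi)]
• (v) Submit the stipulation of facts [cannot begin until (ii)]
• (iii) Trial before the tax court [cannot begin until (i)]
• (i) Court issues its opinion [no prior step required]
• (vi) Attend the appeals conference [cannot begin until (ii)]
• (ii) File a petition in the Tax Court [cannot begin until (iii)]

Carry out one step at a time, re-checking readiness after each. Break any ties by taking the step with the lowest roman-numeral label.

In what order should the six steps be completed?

(i) (iii) (ii) (v) (vi) (iv)

(i) is the only step with nothing outstanding, so it goes first.
(iii) needed (i), now all done → (iii).
(ii) needed (iii), now all done → (ii).
(v) and (vi) are both available; (v) has the earlier label → (v).
(vi) is the only step now ready → (vi).
Next only (iv) has its prerequisites met → (iv).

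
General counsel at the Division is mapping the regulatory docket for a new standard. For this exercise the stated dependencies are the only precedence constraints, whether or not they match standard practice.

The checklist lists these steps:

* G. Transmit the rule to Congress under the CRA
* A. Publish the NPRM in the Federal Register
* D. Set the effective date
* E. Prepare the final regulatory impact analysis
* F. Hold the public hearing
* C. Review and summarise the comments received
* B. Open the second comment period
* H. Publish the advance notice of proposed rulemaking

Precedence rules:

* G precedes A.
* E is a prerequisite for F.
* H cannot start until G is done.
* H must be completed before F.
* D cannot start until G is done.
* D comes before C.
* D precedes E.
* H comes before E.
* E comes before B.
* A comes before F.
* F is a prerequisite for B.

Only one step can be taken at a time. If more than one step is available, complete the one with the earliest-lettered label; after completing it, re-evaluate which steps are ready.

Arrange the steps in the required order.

G, A, D, C, H, E, F, B

G has no prerequisites → G first.
Now A, D and H have their prerequisites met. A has the earlier label, so A next.
Now D and H have their prerequisites met. D has the earlier label, so D next.
Ready: C and H. C has the earlier label → C.
Next only H has its prerequisites met → H.
E needed D and H, now all done → E.
F needed A, E and H, now all done → F.
B needed E and F, now all done → B.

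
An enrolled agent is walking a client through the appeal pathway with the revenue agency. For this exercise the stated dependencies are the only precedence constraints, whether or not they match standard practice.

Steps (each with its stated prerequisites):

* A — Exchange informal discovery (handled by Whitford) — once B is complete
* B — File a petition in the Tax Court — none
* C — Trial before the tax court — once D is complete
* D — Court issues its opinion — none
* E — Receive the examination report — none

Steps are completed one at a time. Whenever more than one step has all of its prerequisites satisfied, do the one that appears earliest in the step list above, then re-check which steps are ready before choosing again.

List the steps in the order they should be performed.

B → A → D → C → E

B, D and E have no prerequisites; B is listed earlier, so B is first.
Ready: A, D and E. A is listed earlier → A.
Now D and E have their prerequisites met. D is listed earlier, so D next.
Ready: C and E. C is listed earlier → C.
Next only E has its prerequisites met → E.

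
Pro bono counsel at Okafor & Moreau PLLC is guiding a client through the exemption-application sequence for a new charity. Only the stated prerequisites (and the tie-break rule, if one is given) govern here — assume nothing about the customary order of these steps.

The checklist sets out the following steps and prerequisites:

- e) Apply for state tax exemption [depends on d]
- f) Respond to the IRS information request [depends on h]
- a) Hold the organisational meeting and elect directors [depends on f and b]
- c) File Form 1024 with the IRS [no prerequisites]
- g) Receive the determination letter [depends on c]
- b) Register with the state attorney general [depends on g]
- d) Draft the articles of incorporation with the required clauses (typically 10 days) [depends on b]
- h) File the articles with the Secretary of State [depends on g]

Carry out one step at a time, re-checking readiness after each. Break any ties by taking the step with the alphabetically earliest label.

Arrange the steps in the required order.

c, g, b, d, e, h, f, a

c has no prerequisites → c first.
g is the only step now ready → g.
b and h are both available; b has the earlier label → b.
d now also ready, so the ready set is {d, h}; d has the earlier label → d.
e now also ready, so the ready set is {e, h}; e has the earlier label → e.
h needed g, now all done → h.
f is the only step now ready → f.
a is the only step now ready → a.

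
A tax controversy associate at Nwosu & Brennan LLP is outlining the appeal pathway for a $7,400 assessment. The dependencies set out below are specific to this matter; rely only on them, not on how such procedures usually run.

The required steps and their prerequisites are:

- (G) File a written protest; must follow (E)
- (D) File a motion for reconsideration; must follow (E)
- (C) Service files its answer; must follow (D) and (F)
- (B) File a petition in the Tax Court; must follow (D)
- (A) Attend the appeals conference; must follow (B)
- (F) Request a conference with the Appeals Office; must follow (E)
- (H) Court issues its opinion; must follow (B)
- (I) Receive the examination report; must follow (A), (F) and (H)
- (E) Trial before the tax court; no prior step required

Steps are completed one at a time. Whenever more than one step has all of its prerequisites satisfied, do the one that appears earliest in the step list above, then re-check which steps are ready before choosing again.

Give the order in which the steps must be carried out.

(E) → (G) → (D) → (B) → (A) → (F) → (C) → (H) → (I)

(E) is the only step with nothing outstanding, so it goes first.
Now (G), (D) and (F) have their prerequisites met. (G) is listed earlier, so (G) next.
Ready: (D) and (F). (D) is listed earlier → (D).
(B) now also ready, so the ready set is {(B), (F)}; (B) is listed earlier → (B).
(A), (F) and (H) are all available; (A) is listed earlier → (A).
Ready: (F) and (H). (F) is listed earlier → (F).
Ready: (C) and (H). (C) is listed earlier → (C).
(H) needed (B), now all done → (H).
That leaves (I) as the only ready step → (I).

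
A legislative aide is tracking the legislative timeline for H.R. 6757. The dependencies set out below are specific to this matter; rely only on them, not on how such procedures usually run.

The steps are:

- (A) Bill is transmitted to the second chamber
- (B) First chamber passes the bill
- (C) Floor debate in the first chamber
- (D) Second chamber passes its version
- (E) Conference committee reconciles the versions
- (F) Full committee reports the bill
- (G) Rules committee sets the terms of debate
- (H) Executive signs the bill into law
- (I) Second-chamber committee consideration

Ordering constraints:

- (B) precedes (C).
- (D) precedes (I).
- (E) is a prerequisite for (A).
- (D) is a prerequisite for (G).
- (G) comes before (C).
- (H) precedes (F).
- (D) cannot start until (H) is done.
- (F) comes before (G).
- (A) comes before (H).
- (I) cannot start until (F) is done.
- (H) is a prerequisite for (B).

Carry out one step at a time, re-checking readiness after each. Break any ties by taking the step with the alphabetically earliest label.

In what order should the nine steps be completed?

(E) (A) (H) (B) (D) (F) (G) (C) (I)

Only (E) has no prerequisites, so it is first.
(A) is the only step now ready → (A).
(H) needed (A), now all done → (H).
Now (B), (D) and (F) have their prerequisites met. (B) has the earlier label, so (B) next.
Ready: (D) and (F). (D) has the earlier label → (D).
(F) needed (H), now all done → (F).
(G) and (I) are both available; (G) has the earlier label → (G).
Now (C) and (I) have their prerequisites met. (C) has the earlier label, so (C) next.
Next only (I) has its prerequisites met → (I).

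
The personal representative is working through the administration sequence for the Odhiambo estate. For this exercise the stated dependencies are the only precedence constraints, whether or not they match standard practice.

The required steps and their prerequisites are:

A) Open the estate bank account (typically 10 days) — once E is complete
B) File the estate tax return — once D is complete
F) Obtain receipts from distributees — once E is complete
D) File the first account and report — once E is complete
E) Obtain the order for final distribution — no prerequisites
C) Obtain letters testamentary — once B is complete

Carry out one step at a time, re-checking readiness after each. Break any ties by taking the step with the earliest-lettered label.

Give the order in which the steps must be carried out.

E, A, D, B, C, F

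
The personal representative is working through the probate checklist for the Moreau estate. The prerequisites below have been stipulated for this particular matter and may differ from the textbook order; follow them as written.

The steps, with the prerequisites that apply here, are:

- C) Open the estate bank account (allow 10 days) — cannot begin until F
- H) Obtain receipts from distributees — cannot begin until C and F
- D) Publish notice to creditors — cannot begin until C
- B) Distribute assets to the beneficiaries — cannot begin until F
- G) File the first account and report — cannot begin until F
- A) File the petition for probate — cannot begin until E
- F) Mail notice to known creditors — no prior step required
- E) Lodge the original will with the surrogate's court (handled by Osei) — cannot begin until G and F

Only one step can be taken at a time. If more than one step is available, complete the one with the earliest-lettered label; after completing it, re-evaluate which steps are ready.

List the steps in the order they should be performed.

F has no prerequisites → F first.
Ready: B, C and G. B has the earlier label → B.
Now C and G have their prerequisites met. C has the earlier label, so C next.
Now D, G and H have their prerequisites met. D has the earlier label, so D next.
Now G and H have their prerequisites met. G has the earlier label, so G next.
Ready: E and H. E has the earlier label → E.
Now A and H have their prerequisites met. A has the earlier label, so A next.
Next only H has its prerequisites met → H.

F B C D G E A H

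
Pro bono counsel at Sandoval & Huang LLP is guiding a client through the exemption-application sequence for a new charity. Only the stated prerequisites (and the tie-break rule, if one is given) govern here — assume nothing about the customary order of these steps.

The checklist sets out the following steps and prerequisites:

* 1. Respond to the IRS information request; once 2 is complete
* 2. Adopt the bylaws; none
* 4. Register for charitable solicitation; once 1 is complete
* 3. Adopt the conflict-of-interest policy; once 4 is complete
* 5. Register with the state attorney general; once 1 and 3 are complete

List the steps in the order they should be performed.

2, 1, 4, 3, 5

2 is the only step with nothing outstanding, so it goes first.
1 needed 2, now all done → 1.
4 needed 1, now all done → 4.
3 needed 4, now all done → 3.
5 needed 1 and 3, now all done → 5.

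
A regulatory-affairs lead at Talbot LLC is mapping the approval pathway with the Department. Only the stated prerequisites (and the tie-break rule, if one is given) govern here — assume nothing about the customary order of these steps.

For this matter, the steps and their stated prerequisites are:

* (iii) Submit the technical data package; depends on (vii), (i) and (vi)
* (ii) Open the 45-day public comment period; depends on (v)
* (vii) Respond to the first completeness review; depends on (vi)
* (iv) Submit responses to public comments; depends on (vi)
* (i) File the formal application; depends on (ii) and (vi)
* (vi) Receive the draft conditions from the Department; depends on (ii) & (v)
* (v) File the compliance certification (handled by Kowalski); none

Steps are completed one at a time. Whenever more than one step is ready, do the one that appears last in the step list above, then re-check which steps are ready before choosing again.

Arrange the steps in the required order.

(v) is the only step with nothing outstanding, so it goes first.
(ii) is the only step now ready → (ii).
That leaves (vi) as the only ready step → (vi).
Ready: (i), (iv) and (vii). (i) is listed later → (i).
Ready: (iv) and (vii). (iv) is listed later → (iv).
Next only (vii) has its prerequisites met → (vii).
(iii) needed (vi), (i) and (vii), now all done → (iii).

(v) (ii) (vi) (i) (iv) (vii) (iii)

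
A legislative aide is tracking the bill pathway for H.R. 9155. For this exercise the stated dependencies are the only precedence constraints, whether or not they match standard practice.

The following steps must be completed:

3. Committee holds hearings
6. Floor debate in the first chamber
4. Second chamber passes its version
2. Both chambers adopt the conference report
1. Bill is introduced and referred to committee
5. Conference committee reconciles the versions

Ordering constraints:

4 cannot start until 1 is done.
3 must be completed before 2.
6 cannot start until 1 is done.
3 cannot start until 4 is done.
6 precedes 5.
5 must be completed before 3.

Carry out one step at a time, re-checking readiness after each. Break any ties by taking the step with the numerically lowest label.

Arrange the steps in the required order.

1, 4, 6, 5, 3, 2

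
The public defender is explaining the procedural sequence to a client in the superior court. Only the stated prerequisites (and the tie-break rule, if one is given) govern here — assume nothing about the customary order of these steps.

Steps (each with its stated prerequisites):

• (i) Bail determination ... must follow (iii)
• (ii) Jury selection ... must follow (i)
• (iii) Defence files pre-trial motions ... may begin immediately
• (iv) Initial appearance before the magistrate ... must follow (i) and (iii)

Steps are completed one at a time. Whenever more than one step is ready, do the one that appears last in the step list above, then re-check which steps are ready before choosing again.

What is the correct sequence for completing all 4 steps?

(iii), (i), (iv), (ii)

(iii) is the only step with nothing outstanding, so it goes first.
That leaves (i) as the only ready step → (i).
Now (iv) and (ii) have their prerequisites met. (iv) is listed later, so (iv) next.
Next only (ii) has its prerequisites met → (ii).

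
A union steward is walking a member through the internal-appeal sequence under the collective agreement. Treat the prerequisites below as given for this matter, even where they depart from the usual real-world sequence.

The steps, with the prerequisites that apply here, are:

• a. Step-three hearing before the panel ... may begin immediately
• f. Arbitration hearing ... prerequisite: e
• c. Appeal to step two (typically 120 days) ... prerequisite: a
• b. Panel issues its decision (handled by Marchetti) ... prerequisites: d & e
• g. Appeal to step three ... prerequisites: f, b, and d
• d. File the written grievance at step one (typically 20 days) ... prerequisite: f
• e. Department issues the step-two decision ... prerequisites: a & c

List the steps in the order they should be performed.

a has no prerequisites → a first.
c needed a, now all done → c.
e is the only step now ready → e.
f needed e, now all done → f.
That leaves d as the only ready step → d.
That leaves b as the only ready step → b.
g is the only step now ready → g.

a, c, e, f, d, b, g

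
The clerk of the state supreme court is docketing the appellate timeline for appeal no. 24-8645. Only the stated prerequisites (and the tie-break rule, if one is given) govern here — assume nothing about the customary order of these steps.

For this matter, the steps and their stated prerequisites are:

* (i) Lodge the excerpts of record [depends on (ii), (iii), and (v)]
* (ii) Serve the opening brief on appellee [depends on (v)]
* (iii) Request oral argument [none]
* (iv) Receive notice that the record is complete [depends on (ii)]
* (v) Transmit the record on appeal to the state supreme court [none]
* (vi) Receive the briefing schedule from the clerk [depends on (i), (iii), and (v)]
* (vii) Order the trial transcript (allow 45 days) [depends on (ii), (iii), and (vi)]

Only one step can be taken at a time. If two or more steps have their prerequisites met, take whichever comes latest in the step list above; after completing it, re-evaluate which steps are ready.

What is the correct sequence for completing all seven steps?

Nothing is required for (v) and (iii). (v) is listed later → (v) first.
(ii) now also ready, so the ready set is {(iii), (ii)}; (iii) is listed later → (iii).
Next only (ii) has its prerequisites met → (ii).
Ready: (iv) and (i). (iv) is listed later → (iv).
(i) is the only step now ready → (i).
(vi) needed (v), (iii) and (i), now all done → (vi).
(vii) is the only step now ready → (vii).

(v), (iii), (ii), (iv), (i), (vi), (vii)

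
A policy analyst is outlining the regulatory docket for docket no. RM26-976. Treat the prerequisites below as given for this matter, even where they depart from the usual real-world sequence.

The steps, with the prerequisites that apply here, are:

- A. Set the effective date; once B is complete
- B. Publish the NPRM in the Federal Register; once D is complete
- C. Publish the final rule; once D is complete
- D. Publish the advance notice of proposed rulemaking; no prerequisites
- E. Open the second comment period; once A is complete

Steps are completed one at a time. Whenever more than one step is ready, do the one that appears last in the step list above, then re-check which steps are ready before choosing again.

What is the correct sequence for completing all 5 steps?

D → C → B → A → E

Only D has no prerequisites, so it is first.
Ready: C and B. C is listed later → C.
B needed D, now all done → B.
A needed B, now all done → A.
E is the only step now ready → E.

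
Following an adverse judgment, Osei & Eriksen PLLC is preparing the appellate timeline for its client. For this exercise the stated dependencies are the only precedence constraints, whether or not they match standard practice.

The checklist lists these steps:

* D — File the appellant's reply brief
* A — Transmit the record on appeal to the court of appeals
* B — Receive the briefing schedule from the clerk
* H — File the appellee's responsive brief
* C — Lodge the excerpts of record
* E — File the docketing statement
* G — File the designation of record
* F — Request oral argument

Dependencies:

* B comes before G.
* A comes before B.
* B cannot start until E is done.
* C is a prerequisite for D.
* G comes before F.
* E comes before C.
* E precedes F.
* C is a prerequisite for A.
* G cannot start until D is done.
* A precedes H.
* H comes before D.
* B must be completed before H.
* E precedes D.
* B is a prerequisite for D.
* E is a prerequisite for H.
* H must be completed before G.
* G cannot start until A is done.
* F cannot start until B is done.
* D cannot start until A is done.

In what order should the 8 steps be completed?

E C A B H D G F

E has no prerequisites → E first.
C is the only step now ready → C.
That leaves A as the only ready step → A.
B needed A and E, now all done → B.
H is the only step now ready → H.
D is the only step now ready → D.
That leaves G as the only ready step → G.
F needed B, E and G, now all done → F.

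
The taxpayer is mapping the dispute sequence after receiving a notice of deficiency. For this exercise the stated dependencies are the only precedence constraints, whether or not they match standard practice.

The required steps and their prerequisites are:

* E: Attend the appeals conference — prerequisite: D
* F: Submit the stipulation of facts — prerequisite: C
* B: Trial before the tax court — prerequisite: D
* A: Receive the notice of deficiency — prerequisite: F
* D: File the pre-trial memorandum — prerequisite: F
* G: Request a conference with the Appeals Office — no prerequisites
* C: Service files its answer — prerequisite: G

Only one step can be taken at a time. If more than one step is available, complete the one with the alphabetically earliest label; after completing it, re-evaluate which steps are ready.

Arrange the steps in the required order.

G, C, F, A, D, B, E

G is the only step with nothing outstanding, so it goes first.
C is the only step now ready → C.
That leaves F as the only ready step → F.
Now A and D have their prerequisites met. A has the earlier label, so A next.
D is the only step now ready → D.
B and E are both available; B has the earlier label → B.
E needed D, now all done → E.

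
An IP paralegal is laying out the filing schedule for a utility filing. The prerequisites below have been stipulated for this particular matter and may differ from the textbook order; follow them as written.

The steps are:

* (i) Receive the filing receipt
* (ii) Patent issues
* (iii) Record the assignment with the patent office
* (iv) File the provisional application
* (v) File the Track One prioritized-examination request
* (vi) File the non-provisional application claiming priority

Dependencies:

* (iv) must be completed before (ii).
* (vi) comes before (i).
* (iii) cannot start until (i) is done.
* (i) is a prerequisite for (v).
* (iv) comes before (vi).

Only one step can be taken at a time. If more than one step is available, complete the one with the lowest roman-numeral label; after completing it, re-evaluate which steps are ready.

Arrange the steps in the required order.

(iv) (ii) (vi) (i) (iii) (v)

Only (iv) has no prerequisites, so it is first.
Ready: (ii) and (vi). (ii) has the earlier label → (ii).
That leaves (vi) as the only ready step → (vi).
(i) needed (vi), now all done → (i).
(iii) and (v) are both available; (iii) has the earlier label → (iii).
(v) is the only step now ready → (v).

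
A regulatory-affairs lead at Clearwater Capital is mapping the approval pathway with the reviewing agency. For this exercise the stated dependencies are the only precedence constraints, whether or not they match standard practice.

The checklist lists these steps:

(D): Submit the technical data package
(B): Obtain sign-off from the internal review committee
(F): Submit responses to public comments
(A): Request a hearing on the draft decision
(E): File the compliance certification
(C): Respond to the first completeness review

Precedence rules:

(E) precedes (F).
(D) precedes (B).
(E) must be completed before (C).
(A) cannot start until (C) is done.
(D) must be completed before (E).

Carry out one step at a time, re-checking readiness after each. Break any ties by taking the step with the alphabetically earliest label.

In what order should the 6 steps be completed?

(D) → (B) → (E) → (C) → (A) → (F)

(D) is the only step with nothing outstanding, so it goes first.
(B) and (E) are both available; (B) has the earlier label → (B).
(E) needed (D), now all done → (E).
Ready: (C) and (F). (C) has the earlier label → (C).
(A) and (F) are both available; (A) has the earlier label → (A).
(F) needed (E), now all done → (F).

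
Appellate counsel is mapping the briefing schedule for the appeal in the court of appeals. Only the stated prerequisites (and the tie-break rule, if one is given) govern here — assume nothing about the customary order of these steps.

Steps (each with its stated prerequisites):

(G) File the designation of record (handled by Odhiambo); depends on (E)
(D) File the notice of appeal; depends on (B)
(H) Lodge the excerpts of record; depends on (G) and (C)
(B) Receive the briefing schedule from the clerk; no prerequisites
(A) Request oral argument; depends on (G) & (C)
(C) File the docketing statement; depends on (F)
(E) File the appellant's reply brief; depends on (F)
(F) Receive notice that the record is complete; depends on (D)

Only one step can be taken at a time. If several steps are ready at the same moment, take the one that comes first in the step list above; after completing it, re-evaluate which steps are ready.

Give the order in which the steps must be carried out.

(B) → (D) → (F) → (C) → (E) → (G) → (H) → (A)

(B) is the only step with nothing outstanding, so it goes first.
(D) is the only step now ready → (D).
(F) needed (D), now all done → (F).
Now (C) and (E) have their prerequisites met. (C) is listed earlier, so (C) next.
(E) is the only step now ready → (E).
That leaves (G) as the only ready step → (G).
(H) and (A) are both available; (H) is listed earlier → (H).
(A) needed (G) and (C), now all done → (A).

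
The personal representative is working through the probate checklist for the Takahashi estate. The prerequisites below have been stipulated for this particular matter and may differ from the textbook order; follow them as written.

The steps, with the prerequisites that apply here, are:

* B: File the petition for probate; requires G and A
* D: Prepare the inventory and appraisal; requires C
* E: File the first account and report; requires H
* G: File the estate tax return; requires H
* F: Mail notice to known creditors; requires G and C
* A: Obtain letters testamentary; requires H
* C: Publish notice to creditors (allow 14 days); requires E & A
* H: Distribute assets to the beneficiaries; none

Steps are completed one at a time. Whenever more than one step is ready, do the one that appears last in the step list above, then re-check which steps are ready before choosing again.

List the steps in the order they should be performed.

H, A, G, E, C, F, D, B

H is the only step with nothing outstanding, so it goes first.
Now A, G and E have their prerequisites met. A is listed later, so A next.
G and E are both available; G is listed later → G.
B now also ready, so the ready set is {E, B}; E is listed later → E.
Ready: C and B. C is listed later → C.
Ready: F, D and B. F is listed later → F.
Ready: D and B. D is listed later → D.
Next only B has its prerequisites met → B.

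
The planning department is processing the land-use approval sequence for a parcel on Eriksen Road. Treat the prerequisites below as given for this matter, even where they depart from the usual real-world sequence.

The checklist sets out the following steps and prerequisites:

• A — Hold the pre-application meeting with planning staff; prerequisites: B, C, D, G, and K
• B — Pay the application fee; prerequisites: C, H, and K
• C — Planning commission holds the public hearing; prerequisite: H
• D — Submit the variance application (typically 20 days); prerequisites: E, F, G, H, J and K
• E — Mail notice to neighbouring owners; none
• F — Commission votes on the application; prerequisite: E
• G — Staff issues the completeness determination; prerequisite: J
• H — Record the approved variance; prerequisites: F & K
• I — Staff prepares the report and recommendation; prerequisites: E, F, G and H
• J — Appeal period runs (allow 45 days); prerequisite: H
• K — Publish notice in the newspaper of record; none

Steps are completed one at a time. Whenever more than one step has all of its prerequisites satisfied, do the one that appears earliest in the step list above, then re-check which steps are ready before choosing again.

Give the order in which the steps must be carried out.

E, F, K, H, C, B, J, G, D, A, I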